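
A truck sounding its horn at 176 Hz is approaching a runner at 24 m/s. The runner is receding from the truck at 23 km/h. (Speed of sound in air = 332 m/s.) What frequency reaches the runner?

186 Hz

23 km/h = 6.389 m/s.
Both move, so f' = f · (v − v_o)/(v − v_s).
f' = 176 × (332 − 6.389)/(332 − 24) = 176 × 325.61/308 ≈ 186 Hz.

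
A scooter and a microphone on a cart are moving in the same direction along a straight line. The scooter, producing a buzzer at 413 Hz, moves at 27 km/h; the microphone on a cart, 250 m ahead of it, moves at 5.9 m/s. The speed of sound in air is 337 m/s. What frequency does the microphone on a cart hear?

27 km/h = 7.5 m/s.
The microphone on a cart is ahead, so the scooter is moving toward it while the microphone on a cart is moving away from the scooter.
With source approaching and observer receding, f' = f · (v − v_o)/(v − v_s).
f' = 413 × (337 − 5.9)/(337 − 7.5) = 413 × 331.1/329.5 ≈ 415 Hz.

415 Hz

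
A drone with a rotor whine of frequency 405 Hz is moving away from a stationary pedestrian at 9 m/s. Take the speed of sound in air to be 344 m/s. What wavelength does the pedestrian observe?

87.2 cm

With the source moving away from a stationary observer, f' = f · v/(v + v_s).
f' = 405 × 344/(344 + 9) ≈ 395 Hz.
λ' = v/f' = 344/394.674 ≈ 87.2 cm.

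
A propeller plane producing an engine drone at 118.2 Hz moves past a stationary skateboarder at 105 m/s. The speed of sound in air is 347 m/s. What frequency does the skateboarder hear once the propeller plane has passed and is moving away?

Receding: f₂ = f · v/(v + v_s) = 118.2 × 347/452 ≈ 91 Hz.

91 Hz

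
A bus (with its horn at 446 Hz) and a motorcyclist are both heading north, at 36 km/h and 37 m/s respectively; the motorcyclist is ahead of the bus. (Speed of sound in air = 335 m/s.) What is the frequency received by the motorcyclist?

36 km/h = 10 m/s.
The motorcyclist is ahead, so the bus is moving toward it while the motorcyclist is moving away from the bus.
General Doppler shift: f' = f · (v − v_o)/(v − v_s).
f' = 446 × (335 − 37)/(335 − 10) = 446 × 298/325 ≈ 409 Hz.

409 Hz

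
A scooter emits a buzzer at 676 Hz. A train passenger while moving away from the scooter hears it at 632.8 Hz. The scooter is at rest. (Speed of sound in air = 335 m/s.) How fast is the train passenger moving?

21.4 m/s

f' = f · (v − v_o)/v ⇒ v_o = v · |f'/f − 1|.
v_o = 335 × |632.8/676 − 1| = 335 × 0.06391 ≈ 21.4 m/s.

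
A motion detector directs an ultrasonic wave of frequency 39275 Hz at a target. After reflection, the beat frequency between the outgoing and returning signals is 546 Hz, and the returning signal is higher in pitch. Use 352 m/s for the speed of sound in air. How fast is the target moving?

2.43 m/s

Double Doppler shift off a moving reflector: f₂ = f₀ · (v + u)/(v − u) (u > 0 toward emitter).
Returning signal is higher, so f₂ = f₀ + Δf = 39275 + 546 = 39821 Hz.
Rearranging, u = v · (f₂ − f₀)/(f₂ + f₀) = 352 × 546/79096 ≈ 2.43 m/s.
So the target is moving at 2.43 m/s toward the emitter.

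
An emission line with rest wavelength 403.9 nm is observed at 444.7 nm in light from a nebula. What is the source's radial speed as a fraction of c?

0.096c

λ'/λ₀ = 1.1010 > 1 (redshift), so the source is receding.
λ'/λ₀ = √((1 + β)/(1 − β)) for a receding source ⇒ β = (r² − 1)/(r² + 1) with r = λ'/λ₀.
β = (1.2122 − 1)/(1.2122 + 1) ≈ 0.096.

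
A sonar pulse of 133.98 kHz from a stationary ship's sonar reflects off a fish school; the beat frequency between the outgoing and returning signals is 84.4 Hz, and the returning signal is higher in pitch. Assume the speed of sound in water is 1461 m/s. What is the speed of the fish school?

0.46 m/s

Double Doppler shift off a moving reflector: f₂ = f₀ · (v + u)/(v − u) (u > 0 toward emitter).
Returning signal is higher, so f₂ = f₀ + Δf = 133980 + 84.4 = 134064.4 Hz.
Rearranging, u = v · (f₂ − f₀)/(f₂ + f₀) = 1461 × 84.4/268044.4 ≈ 0.46 m/s.
So the fish school is moving at 0.46 m/s toward the emitter.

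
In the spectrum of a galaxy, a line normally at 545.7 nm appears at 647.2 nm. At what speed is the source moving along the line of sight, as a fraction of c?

λ'/λ₀ = 1.1860 > 1 (redshift), so the source is receding.
λ'/λ₀ = √((1 + β)/(1 − β)) for a receding source ⇒ β = (r² − 1)/(r² + 1) with r = λ'/λ₀.
β = (1.4066 − 1)/(1.4066 + 1) ≈ 0.169.

0.169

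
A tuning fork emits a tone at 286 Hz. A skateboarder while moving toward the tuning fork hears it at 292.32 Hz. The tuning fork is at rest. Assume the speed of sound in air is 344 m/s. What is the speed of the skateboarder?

f' = f · (v + v_o)/v ⇒ v_o = v · |f'/f − 1|.
v_o = 344 × |292.32/286 − 1| = 344 × 0.0221 ≈ 7.6 m/s.

7.6 m/s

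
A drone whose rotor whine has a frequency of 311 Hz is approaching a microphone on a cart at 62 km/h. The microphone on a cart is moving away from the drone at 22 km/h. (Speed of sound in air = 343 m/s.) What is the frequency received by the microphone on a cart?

322 Hz

62 km/h = 17.22 m/s; 22 km/h = 6.111 m/s.
General Doppler shift: f' = f · (v − v_o)/(v − v_s).
f' = 311 × (343 − 6.111)/(343 − 17.22) = 311 × 336.89/325.78 ≈ 322 Hz.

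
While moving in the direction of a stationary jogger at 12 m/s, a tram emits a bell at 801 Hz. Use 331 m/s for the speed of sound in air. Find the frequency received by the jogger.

831 Hz

Only the source moves, toward the listener, so f' = f · v/(v − v_s).
f' = 801 × 331/(331 − 12) = 801 × 331/319 ≈ 831 Hz.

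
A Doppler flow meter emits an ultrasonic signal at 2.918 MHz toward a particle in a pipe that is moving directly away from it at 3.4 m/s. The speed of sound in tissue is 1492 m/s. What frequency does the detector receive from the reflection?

2.905 MHz

At the particle in a pipe (a moving observer), f₁ = f₀ · (v − u)/v = 2.918 × 1488.6/1492 ≈ 2.911 MHz.
The reflection then acts as a moving source: f₂ = f₁ · v/(v + u) ≈ 2.905 MHz.
Equivalently f₂ = f₀ · (v − u)/(v + u).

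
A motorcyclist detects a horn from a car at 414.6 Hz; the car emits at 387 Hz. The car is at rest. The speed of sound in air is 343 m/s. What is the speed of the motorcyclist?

f' > f, so the motorcyclist is approaching.
f' = f · (v + v_o)/v ⇒ v_o = v · |f'/f − 1|.
v_o = 343 × |414.6/387 − 1| = 343 × 0.07132 ≈ 24.5 m/s.

24.5 m/s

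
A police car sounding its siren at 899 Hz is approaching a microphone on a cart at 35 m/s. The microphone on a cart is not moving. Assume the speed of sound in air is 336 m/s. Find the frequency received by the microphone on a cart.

Moving source, stationary observer: f' = f · v/(v − v_s) since the source is approaching.
f' = 899 × 336/(336 − 35) = 899 × 336/301 ≈ 1004 Hz.

1004 Hz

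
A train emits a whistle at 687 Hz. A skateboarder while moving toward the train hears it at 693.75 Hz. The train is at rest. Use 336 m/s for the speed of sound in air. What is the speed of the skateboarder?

3.3 m/s

f' = f · (v + v_o)/v ⇒ v_o = v · |f'/f − 1|.
v_o = 336 × |693.75/687 − 1| = 336 × 0.009825 ≈ 3.3 m/s.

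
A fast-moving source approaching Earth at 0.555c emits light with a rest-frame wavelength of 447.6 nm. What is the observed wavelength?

Relativistic Doppler for wavelength: λ' = λ₀ · √((1 − β)/(1 + β)).
λ' = 447.6 × √(0.4450/1.5550) = 447.6 × 0.53495 ≈ 239.4 nm.

239.4 nm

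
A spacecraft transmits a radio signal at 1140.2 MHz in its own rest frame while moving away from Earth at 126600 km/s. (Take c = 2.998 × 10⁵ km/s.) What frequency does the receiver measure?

726.7 MHz

β = v/c = 126600/299800 = 0.4223.
Relativistic Doppler for frequency: f' = f₀ · √((1 − β)/(1 + β)).
f' = 1140.2 × √(0.5777/1.4223) = 1140.2 × 0.63733 ≈ 726.7 MHz.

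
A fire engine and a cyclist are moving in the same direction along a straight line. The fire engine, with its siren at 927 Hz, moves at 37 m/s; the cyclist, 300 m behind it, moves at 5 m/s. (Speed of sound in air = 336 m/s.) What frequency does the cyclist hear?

The cyclist is behind, so the fire engine is moving away from it while the cyclist is moving toward the fire engine.
General Doppler shift: f' = f · (v + v_o)/(v + v_s).
f' = 927 × (336 + 5)/(336 + 37) = 927 × 341/373 ≈ 847 Hz.

847 Hz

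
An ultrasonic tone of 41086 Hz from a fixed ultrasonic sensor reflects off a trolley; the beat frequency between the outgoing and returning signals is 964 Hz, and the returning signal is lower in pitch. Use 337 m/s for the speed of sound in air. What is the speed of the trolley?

Double Doppler shift off a moving reflector: f₂ = f₀ · (v + u)/(v − u) (u > 0 toward emitter).
Returning signal is lower, so f₂ = f₀ − Δf = 41086 − 964 = 40122 Hz.
Rearranging, u = v · (f₂ − f₀)/(f₂ + f₀) = 337 × -964/81208 ≈ -4.0 m/s.
So the trolley is moving at 4.0 m/s away from the emitter.

4.0 m/s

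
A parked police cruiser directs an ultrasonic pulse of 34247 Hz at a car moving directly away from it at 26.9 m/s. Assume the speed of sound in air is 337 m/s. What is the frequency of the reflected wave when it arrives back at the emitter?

At the car (a moving observer), f₁ = f₀ · (v − u)/v = 34247 × 310.1/337 ≈ 31513 Hz.
On reflection it acts as a source moving away from the stationary detector: f₂ = f₁ · v/(v + u) = 31513 × 337/363.9 ≈ 29184 Hz.

29184 Hz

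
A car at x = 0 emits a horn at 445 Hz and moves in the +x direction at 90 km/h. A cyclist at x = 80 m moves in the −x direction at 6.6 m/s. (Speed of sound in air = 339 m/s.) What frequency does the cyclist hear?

90 km/h = 25 m/s.
The observer lies on the +x side, so the source is heading toward the observer and the observer is heading toward the source.
Both move, so f' = f · (v + v_o)/(v − v_s).
f' = 445 × (339 + 6.6)/(339 − 25) = 445 × 345.6/314 ≈ 490 Hz.

490 Hz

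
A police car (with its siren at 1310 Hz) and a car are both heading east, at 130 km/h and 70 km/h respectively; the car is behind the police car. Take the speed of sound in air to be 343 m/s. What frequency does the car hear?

1252 Hz

130 km/h = 36.11 m/s; 70 km/h = 19.44 m/s.
The car is behind, so the police car is moving away from it while the car is moving toward the police car.
With source receding and observer approaching, f' = f · (v + v_o)/(v + v_s).
f' = 1310 × (343 + 19.44)/(343 + 36.11) = 1310 × 362.44/379.11 ≈ 1252 Hz.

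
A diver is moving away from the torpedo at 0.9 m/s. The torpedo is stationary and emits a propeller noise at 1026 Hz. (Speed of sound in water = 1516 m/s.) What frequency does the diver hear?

1025 Hz

Moving observer, stationary source: f' = f · (v − v_o)/v.
f' = 1026 × (1516 − 0.9)/1516 = 1026 × 1515.1/1516 ≈ 1025 Hz.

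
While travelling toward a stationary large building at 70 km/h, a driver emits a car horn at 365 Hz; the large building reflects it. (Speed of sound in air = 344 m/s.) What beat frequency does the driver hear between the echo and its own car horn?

43.7 Hz

70 km/h = 19.44 m/s.
The large building receives the sound from a moving source: f₁ = f₀ · v/(v − v_e) = 365 × 344/324.56 ≈ 386.9 Hz.
On the return leg the driver is a moving observer: f₂ = f₁ · (v + v_e)/v = 386.9 × 363.44/344 ≈ 408.7 Hz.
Beat against the emitted tone: |f₂ − f₀| = 2v_e·f₀/(v − v_e) = 2 × 19.44 × 365/324.56 ≈ 43.7 Hz.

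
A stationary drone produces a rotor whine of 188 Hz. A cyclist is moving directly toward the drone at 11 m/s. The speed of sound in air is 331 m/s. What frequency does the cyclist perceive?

Only the observer moves, toward the source, so f' = f · (v + v_o)/v.
f' = 188 × (331 + 11)/331 = 188 × 342/331 ≈ 194 Hz.

194 Hz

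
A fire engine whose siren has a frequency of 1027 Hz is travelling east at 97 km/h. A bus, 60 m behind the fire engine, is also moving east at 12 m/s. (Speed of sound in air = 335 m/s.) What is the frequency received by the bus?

97 km/h = 26.94 m/s.
The bus is behind, so the fire engine is moving away from it while the bus is moving toward the fire engine.
General Doppler shift: f' = f · (v + v_o)/(v + v_s).
f' = 1027 × (335 + 12)/(335 + 26.94) = 1027 × 347/361.94 ≈ 985 Hz.

985 Hz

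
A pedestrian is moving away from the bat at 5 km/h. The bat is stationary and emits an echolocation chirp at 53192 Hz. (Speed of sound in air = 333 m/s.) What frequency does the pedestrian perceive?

52970 Hz

5 km/h = 1.389 m/s.
Only the observer moves, away from the source, so f' = f · (v − v_o)/v.
f' = 53192 × (333 − 1.389)/333 = 53192 × 331.61/333 ≈ 52970 Hz.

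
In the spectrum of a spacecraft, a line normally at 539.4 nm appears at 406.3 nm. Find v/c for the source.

λ'/λ₀ = 0.7532 < 1 (blueshift), so the source is approaching.
λ'/λ₀ = √((1 − β)/(1 + β)) for an approaching source ⇒ β = (1 − r²)/(1 + r²) with r = λ'/λ₀.
β = (1 − 0.5674)/(1 + 0.5674) ≈ 0.276.

0.276c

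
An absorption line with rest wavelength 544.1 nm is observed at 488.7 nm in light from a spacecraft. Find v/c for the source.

λ'/λ₀ = 0.8982 < 1 (blueshift), so the source is approaching.
λ'/λ₀ = √((1 − β)/(1 + β)) for an approaching source ⇒ β = (1 − r²)/(1 + r²) with r = λ'/λ₀.
β = (1 − 0.8067)/(1 + 0.8067) ≈ 0.107.

0.107c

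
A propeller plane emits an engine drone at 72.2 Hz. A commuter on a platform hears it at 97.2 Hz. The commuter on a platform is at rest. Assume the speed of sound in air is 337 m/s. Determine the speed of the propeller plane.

f' > f, so the propeller plane is approaching.
f' = f · v/(v − v_s) ⇒ v_s = v · |1 − f/f'|.
v_s = 337 × |1 − 72.2/97.2| = 337 × 0.2572 ≈ 87 m/s.

87 m/s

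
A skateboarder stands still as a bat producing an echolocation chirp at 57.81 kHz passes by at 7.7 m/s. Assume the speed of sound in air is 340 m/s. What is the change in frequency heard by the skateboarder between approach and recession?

Approaching: f₁ = f · v/(v − v_s) = 57.81 × 340/332.3 ≈ 59.15 kHz.
Receding: f₂ = f · v/(v + v_s) = 57.81 × 340/347.7 ≈ 56.53 kHz.
Drop: f₁ − f₂ = 2f·v·v_s/(v² − v_s²) = 2 × 57.81 × 340 × 7.7/(340² − 7.7²) ≈ 2.62 kHz.

2.62 kHz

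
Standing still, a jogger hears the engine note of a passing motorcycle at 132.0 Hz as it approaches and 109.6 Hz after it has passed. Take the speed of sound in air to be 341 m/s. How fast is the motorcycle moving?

32 m/s

f₁/f₂ = (v + v_s)/(v − v_s), so v_s = v · (f₁ − f₂)/(f₁ + f₂).
v_s = 341 × (132.0 − 109.6)/(132.0 + 109.6) = 341 × 22.4/241.6 ≈ 32 m/s.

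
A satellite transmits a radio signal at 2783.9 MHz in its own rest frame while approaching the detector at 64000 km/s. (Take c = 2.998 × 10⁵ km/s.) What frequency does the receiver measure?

3457.9 MHz

β = v/c = 64000/299800 = 0.2135.
Relativistic Doppler for frequency: f' = f₀ · √((1 + β)/(1 − β)).
f' = 2783.9 × √(1.2135/0.7865) = 2783.9 × 1.24211 ≈ 3457.9 MHz.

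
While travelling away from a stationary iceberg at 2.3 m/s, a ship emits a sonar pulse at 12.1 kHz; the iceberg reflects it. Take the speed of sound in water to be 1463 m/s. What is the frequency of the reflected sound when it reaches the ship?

12.06 kHz

The iceberg receives the sound from a moving source: f₁ = f₀ · v/(v + v_e) = 12.1 × 1463/1465.3 ≈ 12.08 kHz.
On the return leg the ship is a moving observer: f₂ = f₁ · (v − v_e)/v = 12.08 × 1460.7/1463 ≈ 12.06 kHz.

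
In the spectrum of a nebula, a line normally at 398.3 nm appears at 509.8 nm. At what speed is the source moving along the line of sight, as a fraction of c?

0.242c

λ'/λ₀ = 1.2799 > 1 (redshift), so the source is receding.
λ'/λ₀ = √((1 + β)/(1 − β)) for a receding source ⇒ β = (r² − 1)/(r² + 1) with r = λ'/λ₀.
β = (1.6382 − 1)/(1.6382 + 1) ≈ 0.242.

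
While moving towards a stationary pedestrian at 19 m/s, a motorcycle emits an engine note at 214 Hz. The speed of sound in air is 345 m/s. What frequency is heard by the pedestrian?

With the source moving toward a stationary observer, f' = f · v/(v − v_s).
f' = 214 × 345/(345 − 19) = 214 × 345/326 ≈ 226 Hz.

226 Hz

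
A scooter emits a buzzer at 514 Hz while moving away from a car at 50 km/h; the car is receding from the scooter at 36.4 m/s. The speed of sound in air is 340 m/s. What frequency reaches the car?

441 Hz

50 km/h = 13.89 m/s.
With source receding and observer receding, f' = f · (v − v_o)/(v + v_s).
f' = 514 × (340 − 36.4)/(340 + 13.89) = 514 × 303.6/353.89 ≈ 441 Hz.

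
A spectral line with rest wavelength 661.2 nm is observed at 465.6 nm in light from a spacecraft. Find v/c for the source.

λ'/λ₀ = 0.7042 < 1 (blueshift), so the source is approaching.
λ'/λ₀ = √((1 − β)/(1 + β)) for an approaching source ⇒ β = (1 − r²)/(1 + r²) with r = λ'/λ₀.
β = (1 − 0.4959)/(1 + 0.4959) ≈ 0.337.

0.337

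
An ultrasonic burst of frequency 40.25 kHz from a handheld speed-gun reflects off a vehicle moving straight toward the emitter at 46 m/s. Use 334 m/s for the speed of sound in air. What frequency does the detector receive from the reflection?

53.1 kHz

At the vehicle (a moving observer), f₁ = f₀ · (v + u)/v = 40.25 × 380/334 ≈ 45.8 kHz.
The reflection then acts as a moving source: f₂ = f₁ · v/(v − u) ≈ 53.1 kHz.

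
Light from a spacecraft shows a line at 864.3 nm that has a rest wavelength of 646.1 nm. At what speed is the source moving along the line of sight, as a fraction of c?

0.283c

λ'/λ₀ = 1.3377 > 1 (redshift), so the source is receding.
λ'/λ₀ = √((1 + β)/(1 − β)) for a receding source ⇒ β = (r² − 1)/(r² + 1) with r = λ'/λ₀.
β = (1.7895 − 1)/(1.7895 + 1) ≈ 0.283.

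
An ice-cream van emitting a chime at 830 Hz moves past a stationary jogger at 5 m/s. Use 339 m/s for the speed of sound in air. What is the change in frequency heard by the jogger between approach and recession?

Approaching: f₁ = f · v/(v − v_s) = 830 × 339/334 ≈ 842.4 Hz.
Receding: f₂ = f · v/(v + v_s) = 830 × 339/344 ≈ 817.9 Hz.
Drop: f₁ − f₂ = 2f·v·v_s/(v² − v_s²) = 2 × 830 × 339 × 5/(339² − 5²) ≈ 24.5 Hz.

24.5 Hz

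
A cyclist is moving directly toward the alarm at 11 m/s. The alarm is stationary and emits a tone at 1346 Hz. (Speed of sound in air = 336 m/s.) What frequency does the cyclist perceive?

Only the observer moves, toward the source, so f' = f · (v + v_o)/v.
f' = 1346 × (336 + 11)/336 = 1346 × 347/336 ≈ 1390 Hz.

1390 Hz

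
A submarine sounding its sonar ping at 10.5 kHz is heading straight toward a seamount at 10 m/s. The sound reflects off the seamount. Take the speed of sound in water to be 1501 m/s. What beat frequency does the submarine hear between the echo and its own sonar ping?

The seamount receives the sound from a moving source: f₁ = f₀ · v/(v − v_e) = 10.5 × 1501/1491 ≈ 10.5704 kHz.
On the return leg the submarine is a moving observer: f₂ = f₁ · (v + v_e)/v = 10.5704 × 1511/1501 ≈ 10.6408 kHz.
Equivalently f₂ = f₀ · (v + v_e)/(v − v_e).
Beat against the emitted tone (with f₀ = 10500 Hz): |f₂ − f₀| = 2v_e·f₀/(v − v_e) = 2 × 10 × 10500/1491 ≈ 141 Hz.

141 Hz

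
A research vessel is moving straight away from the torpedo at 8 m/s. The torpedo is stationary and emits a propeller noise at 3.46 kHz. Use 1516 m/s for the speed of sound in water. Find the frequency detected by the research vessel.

Only the observer moves, away from the source, so f' = f · (v − v_o)/v.
f' = 3.46 × (1516 − 8)/1516 = 3.46 × 1508/1516 ≈ 3.44 kHz.

3.44 kHz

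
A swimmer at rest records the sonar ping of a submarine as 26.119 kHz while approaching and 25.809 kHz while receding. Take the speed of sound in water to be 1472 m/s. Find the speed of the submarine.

8.8 m/s

f₁/f₂ = (v + v_s)/(v − v_s), so v_s = v · (f₁ − f₂)/(f₁ + f₂).
v_s = 1472 × (26.119 − 25.809)/(26.119 + 25.809) = 1472 × 0.310/51.928 ≈ 8.8 m/s.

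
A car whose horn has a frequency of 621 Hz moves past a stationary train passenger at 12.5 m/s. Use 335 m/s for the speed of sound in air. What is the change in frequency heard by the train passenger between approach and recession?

46.4 Hz

Approaching: f₁ = f · v/(v − v_s) = 621 × 335/322.5 ≈ 645.1 Hz.
Receding: f₂ = f · v/(v + v_s) = 621 × 335/347.5 ≈ 598.7 Hz.
Drop: f₁ − f₂ = 2f·v·v_s/(v² − v_s²) = 2 × 621 × 335 × 12.5/(335² − 12.5²) ≈ 46.4 Hz.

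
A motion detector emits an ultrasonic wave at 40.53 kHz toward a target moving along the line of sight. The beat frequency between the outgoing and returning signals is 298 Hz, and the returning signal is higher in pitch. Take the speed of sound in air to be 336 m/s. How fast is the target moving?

Double Doppler shift off a moving reflector: f₂ = f₀ · (v + u)/(v − u) (u > 0 toward emitter).
Returning signal is higher, so f₂ = f₀ + Δf = 40530 + 298 = 40828 Hz.
Rearranging, u = v · (f₂ − f₀)/(f₂ + f₀) = 336 × 298/81358 ≈ 1.23 m/s.
So the target is moving at 1.23 m/s toward the emitter.

1.23 m/s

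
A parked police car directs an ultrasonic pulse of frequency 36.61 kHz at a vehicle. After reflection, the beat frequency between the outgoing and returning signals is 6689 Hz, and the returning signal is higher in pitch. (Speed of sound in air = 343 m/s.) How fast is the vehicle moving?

Double Doppler shift off a moving reflector: f₂ = f₀ · (v + u)/(v − u) (u > 0 toward emitter).
Returning signal is higher, so f₂ = f₀ + Δf = 36610 + 6689 = 43299 Hz.
Rearranging, u = v · (f₂ − f₀)/(f₂ + f₀) = 343 × 6689/79909 ≈ 29 m/s.
So the vehicle is moving at 29 m/s toward the emitter.

29 m/s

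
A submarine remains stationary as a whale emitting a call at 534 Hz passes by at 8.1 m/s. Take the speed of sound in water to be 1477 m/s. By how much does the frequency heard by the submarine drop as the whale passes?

5.86 Hz

Approaching: f₁ = f · v/(v − v_s) = 534 × 1477/1468.9 ≈ 536.94 Hz.
Receding: f₂ = f · v/(v + v_s) = 534 × 1477/1485.1 ≈ 531.09 Hz.
Drop: f₁ − f₂ = 2f·v·v_s/(v² − v_s²) = 2 × 534 × 1477 × 8.1/(1477² − 8.1²) ≈ 5.86 Hz.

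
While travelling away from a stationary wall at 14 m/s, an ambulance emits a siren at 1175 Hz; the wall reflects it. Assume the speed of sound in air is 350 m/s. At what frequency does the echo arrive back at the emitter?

The wall receives the sound from a moving source: f₁ = f₀ · v/(v + v_e) = 1175 × 350/364 ≈ 1130 Hz.
On the return leg the ambulance is a moving observer: f₂ = f₁ · (v − v_e)/v = 1130 × 336/350 ≈ 1085 Hz.
Equivalently f₂ = f₀ · (v − v_e)/(v + v_e).

1085 Hz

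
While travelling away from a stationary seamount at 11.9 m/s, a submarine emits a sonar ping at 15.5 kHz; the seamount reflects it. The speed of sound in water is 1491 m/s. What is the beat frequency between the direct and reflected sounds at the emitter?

The seamount receives the sound from a moving source: f₁ = f₀ · v/(v + v_e) = 15.5 × 1491/1502.9 ≈ 15.377 kHz.
On the return leg the submarine is a moving observer: f₂ = f₁ · (v − v_e)/v = 15.377 × 1479.1/1491 ≈ 15.255 kHz.
Equivalently f₂ = f₀ · (v − v_e)/(v + v_e).
Beat against the emitted tone (with f₀ = 15500 Hz): |f₂ − f₀| = 2v_e·f₀/(v + v_e) = 2 × 11.9 × 15500/1502.9 ≈ 245 Hz.

245 Hz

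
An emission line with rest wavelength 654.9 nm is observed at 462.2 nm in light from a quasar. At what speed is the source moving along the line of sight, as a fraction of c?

λ'/λ₀ = 0.7058 < 1 (blueshift), so the source is approaching.
λ'/λ₀ = √((1 − β)/(1 + β)) for an approaching source ⇒ β = (1 − r²)/(1 + r²) with r = λ'/λ₀.
β = (1 − 0.4981)/(1 + 0.4981) ≈ 0.335.

0.335c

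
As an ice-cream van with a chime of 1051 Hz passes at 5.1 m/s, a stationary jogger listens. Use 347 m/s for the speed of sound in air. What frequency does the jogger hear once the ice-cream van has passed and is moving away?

Receding: f₂ = f · v/(v + v_s) = 1051 × 347/352.1 ≈ 1036 Hz.

1036 Hz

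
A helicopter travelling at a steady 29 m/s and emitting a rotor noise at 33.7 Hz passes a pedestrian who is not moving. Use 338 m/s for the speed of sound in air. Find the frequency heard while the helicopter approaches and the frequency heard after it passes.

36.9 Hz approaching; 31.0 Hz receding

Approaching: f₁ = f · v/(v − v_s) = 33.7 × 338/309 ≈ 36.9 Hz.
Receding: f₂ = f · v/(v + v_s) = 33.7 × 338/367 ≈ 31.0 Hz.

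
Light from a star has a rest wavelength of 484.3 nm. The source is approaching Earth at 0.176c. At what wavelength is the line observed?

Relativistic Doppler for wavelength: λ' = λ₀ · √((1 − β)/(1 + β)).
λ' = 484.3 × √(0.8240/1.1760) = 484.3 × 0.83707 ≈ 405.4 nm.

405.4 nm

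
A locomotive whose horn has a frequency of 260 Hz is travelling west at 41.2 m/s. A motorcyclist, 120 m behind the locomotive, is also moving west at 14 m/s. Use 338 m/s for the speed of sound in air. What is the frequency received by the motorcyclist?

241 Hz

The motorcyclist is behind, so the locomotive is moving away from it while the motorcyclist is moving toward the locomotive.
General Doppler shift: f' = f · (v + v_o)/(v + v_s).
f' = 260 × (338 + 14)/(338 + 41.2) = 260 × 352/379.2 ≈ 241 Hz.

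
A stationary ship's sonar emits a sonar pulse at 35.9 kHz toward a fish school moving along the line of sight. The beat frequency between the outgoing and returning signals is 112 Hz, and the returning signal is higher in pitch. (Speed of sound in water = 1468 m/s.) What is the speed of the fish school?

Double Doppler shift off a moving reflector: f₂ = f₀ · (v + u)/(v − u) (u > 0 toward emitter).
Returning signal is higher, so f₂ = f₀ + Δf = 35900 + 112 = 36012 Hz.
Rearranging, u = v · (f₂ − f₀)/(f₂ + f₀) = 1468 × 112/71912 ≈ 2.29 m/s.
So the fish school is moving at 2.29 m/s toward the emitter.

2.29 m/s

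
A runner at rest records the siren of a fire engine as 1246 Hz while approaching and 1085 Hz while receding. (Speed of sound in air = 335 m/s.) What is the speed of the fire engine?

23.1 m/s

f₁/f₂ = (v + v_s)/(v − v_s), so v_s = v · (f₁ − f₂)/(f₁ + f₂).
v_s = 335 × (1246 − 1085)/(1246 + 1085) = 335 × 161/2331 ≈ 23.1 m/s.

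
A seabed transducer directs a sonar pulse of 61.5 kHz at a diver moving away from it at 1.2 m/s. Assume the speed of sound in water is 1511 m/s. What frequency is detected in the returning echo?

The diver first receives the wave as a moving observer: f₁ = f₀ · (v − u)/v = 61.5 × (1511 − 1.2)/1511 ≈ 61.5 kHz.
The reflection then acts as a moving source: f₂ = f₁ · v/(v + u) ≈ 61.4 kHz.
Equivalently f₂ = f₀ · (v − u)/(v + u).

61.4 kHz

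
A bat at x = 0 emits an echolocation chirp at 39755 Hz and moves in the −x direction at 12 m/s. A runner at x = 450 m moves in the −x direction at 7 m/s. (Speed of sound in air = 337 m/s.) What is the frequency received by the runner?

The observer lies on the +x side, so the source is heading away from the observer and the observer is heading toward the source.
With source receding and observer approaching, f' = f · (v + v_o)/(v + v_s).
f' = 39755 × (337 + 7)/(337 + 12) = 39755 × 344/349 ≈ 39185 Hz.

39185 Hz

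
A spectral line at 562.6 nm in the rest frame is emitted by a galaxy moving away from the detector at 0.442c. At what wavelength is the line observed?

904.4 nm

Relativistic Doppler for wavelength: λ' = λ₀ · √((1 + β)/(1 − β)).
λ' = 562.6 × √(1.4420/0.5580) = 562.6 × 1.60755 ≈ 904.4 nm.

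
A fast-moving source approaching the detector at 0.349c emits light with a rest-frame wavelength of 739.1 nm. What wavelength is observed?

Relativistic Doppler for wavelength: λ' = λ₀ · √((1 − β)/(1 + β)).
λ' = 739.1 × √(0.6510/1.3490) = 739.1 × 0.69468 ≈ 513.4 nm.

513.4 nm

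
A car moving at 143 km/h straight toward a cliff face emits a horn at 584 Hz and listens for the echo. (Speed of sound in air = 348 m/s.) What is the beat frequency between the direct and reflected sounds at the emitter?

143 km/h = 39.72 m/s.
The cliff face receives the sound from a moving source: f₁ = f₀ · v/(v − v_e) = 584 × 348/308.28 ≈ 659.2 Hz.
On the return leg the car is a moving observer: f₂ = f₁ · (v + v_e)/v = 659.2 × 387.72/348 ≈ 734.5 Hz.
Equivalently f₂ = f₀ · (v + v_e)/(v − v_e).
Beat against the emitted tone: |f₂ − f₀| = 2v_e·f₀/(v − v_e) = 2 × 39.72 × 584/308.28 ≈ 150 Hz.

150 Hz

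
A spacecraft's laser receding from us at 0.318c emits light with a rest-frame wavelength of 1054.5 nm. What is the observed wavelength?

Relativistic Doppler for wavelength: λ' = λ₀ · √((1 + β)/(1 − β)).
λ' = 1054.5 × √(1.3180/0.6820) = 1054.5 × 1.39016 ≈ 1465.9 nm.

1465.9 nm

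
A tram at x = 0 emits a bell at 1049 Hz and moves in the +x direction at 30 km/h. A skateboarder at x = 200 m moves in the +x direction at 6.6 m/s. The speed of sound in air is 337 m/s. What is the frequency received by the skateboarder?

1055 Hz

30 km/h = 8.333 m/s.
The observer lies on the +x side, so the source is heading toward the observer and the observer is heading away from the source.
With source approaching and observer receding, f' = f · (v − v_o)/(v − v_s).
f' = 1049 × (337 − 6.6)/(337 − 8.333) = 1049 × 330.4/328.67 ≈ 1055 Hz.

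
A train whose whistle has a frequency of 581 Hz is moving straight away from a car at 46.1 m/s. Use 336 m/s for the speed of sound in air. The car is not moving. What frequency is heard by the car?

With the source moving away from a stationary observer, f' = f · v/(v + v_s).
f' = 581 × 336/(336 + 46.1) = 581 × 336/382.1 ≈ 511 Hz.

511 Hz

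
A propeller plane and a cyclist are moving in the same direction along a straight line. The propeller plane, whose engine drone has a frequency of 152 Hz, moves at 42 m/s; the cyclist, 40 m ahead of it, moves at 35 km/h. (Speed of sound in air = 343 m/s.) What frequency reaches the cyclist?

35 km/h = 9.722 m/s.
The cyclist is ahead, so the propeller plane is moving toward it while the cyclist is moving away from the propeller plane.
Both move, so f' = f · (v − v_o)/(v − v_s).
f' = 152 × (343 − 9.722)/(343 − 42) = 152 × 333.28/301 ≈ 168 Hz.

168 Hz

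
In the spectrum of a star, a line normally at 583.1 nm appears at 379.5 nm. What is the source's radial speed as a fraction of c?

0.405c

λ'/λ₀ = 0.6508 < 1 (blueshift), so the source is approaching.
λ'/λ₀ = √((1 − β)/(1 + β)) for an approaching source ⇒ β = (1 − r²)/(1 + r²) with r = λ'/λ₀.
β = (1 − 0.4236)/(1 + 0.4236) ≈ 0.405.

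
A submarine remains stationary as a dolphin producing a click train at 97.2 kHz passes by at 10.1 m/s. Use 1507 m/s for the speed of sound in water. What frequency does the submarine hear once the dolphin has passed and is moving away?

96.6 kHz

Receding: f₂ = f · v/(v + v_s) = 97.2 × 1507/1517.1 ≈ 96.6 kHz.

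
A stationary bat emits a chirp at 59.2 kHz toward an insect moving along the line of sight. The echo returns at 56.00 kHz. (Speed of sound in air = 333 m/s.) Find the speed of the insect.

9.2 m/s

Double Doppler shift off a moving reflector: f₂ = f₀ · (v + u)/(v − u) (u > 0 toward emitter).
Rearranging, u = v · (f₂ − f₀)/(f₂ + f₀) = 333 × -3.20/115.20 ≈ -9.2 m/s.
So the insect is moving at 9.2 m/s away from the emitter.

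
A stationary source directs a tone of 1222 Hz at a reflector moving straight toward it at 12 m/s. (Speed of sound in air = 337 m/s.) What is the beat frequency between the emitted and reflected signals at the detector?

90 Hz

At the reflector (a moving observer), f₁ = f₀ · (v + u)/v = 1222 × 349/337 ≈ 1265.5 Hz.
On reflection it acts as a source moving toward the stationary detector: f₂ = f₁ · v/(v − u) = 1265.5 × 337/325 ≈ 1312.2 Hz.
Equivalently f₂ = f₀ · (v + u)/(v − u).
Beat frequency: |f₂ − f₀| = 2u·f₀/(v − u) = 2 × 12 × 1222/325 ≈ 90 Hz.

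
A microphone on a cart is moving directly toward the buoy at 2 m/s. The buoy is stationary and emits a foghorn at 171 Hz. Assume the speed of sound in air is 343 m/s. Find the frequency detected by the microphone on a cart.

172 Hz

Only the observer moves, toward the source, so f' = f · (v + v_o)/v.
f' = 171 × (343 + 2)/343 = 171 × 345/343 ≈ 172 Hz.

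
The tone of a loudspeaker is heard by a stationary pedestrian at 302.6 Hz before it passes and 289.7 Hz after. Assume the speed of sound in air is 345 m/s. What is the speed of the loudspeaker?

7.5 m/s

f₁/f₂ = (v + v_s)/(v − v_s), so v_s = v · (f₁ − f₂)/(f₁ + f₂).
v_s = 345 × (302.6 − 289.7)/(302.6 + 289.7) = 345 × 12.9/592.3 ≈ 7.5 m/s.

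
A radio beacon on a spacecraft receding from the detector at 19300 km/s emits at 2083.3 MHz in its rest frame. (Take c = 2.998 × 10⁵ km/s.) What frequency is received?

1953.2 MHz

β = v/c = 19300/299800 = 0.0644.
Relativistic Doppler for frequency: f' = f₀ · √((1 − β)/(1 + β)).
f' = 2083.3 × √(0.9356/1.0644) = 2083.3 × 0.93757 ≈ 1953.2 MHz.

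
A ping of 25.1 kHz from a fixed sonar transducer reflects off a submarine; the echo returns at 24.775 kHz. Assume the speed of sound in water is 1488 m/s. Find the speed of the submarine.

9.7 m/s

Double Doppler shift off a moving reflector: f₂ = f₀ · (v + u)/(v − u) (u > 0 toward emitter).
Rearranging, u = v · (f₂ − f₀)/(f₂ + f₀) = 1488 × -0.325/49.875 ≈ -9.7 m/s.
So the submarine is moving at 9.7 m/s away from the emitter.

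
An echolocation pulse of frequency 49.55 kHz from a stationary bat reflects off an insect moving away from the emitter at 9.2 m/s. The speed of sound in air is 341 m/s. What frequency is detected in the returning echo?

At the insect (a moving observer), f₁ = f₀ · (v − u)/v = 49.55 × 331.8/341 ≈ 48.2 kHz.
On reflection it acts as a source moving away from the stationary detector: f₂ = f₁ · v/(v + u) = 48.2 × 341/350.2 ≈ 46.9 kHz.
Equivalently f₂ = f₀ · (v − u)/(v + u).

46.9 kHz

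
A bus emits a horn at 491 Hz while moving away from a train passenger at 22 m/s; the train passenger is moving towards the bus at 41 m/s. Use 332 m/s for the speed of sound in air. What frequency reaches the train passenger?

Both move, so f' = f · (v + v_o)/(v + v_s).
f' = 491 × (332 + 41)/(332 + 22) = 491 × 373/354 ≈ 517 Hz.

517 Hz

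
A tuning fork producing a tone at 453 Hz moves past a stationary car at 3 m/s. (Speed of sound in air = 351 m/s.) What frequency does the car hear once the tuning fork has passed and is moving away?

449 Hz

Receding: f₂ = f · v/(v + v_s) = 453 × 351/354 ≈ 449 Hz.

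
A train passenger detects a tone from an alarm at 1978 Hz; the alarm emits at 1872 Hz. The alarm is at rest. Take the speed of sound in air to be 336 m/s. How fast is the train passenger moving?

19.0 m/s

f' > f, so the train passenger is approaching.
f' = f · (v + v_o)/v ⇒ v_o = v · |f'/f − 1|.
v_o = 336 × |1978/1872 − 1| = 336 × 0.05662 ≈ 19.0 m/s.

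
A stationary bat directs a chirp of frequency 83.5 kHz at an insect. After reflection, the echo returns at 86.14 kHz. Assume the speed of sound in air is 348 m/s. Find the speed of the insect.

Double Doppler shift off a moving reflector: f₂ = f₀ · (v + u)/(v − u) (u > 0 toward emitter).
Rearranging, u = v · (f₂ − f₀)/(f₂ + f₀) = 348 × 2.64/169.64 ≈ 5.4 m/s.
So the insect is moving at 5.4 m/s toward the emitter.

5.4 m/s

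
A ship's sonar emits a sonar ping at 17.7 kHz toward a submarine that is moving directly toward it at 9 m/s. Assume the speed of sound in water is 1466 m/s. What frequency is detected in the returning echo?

The submarine first receives the wave as a moving observer: f₁ = f₀ · (v + u)/v = 17.7 × (1466 + 9)/1466 ≈ 17.81 kHz.
The reflection then acts as a moving source: f₂ = f₁ · v/(v − u) ≈ 17.92 kHz.

17.92 kHz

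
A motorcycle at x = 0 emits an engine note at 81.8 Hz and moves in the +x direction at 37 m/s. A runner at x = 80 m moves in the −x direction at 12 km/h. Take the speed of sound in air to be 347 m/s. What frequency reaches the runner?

12 km/h = 3.333 m/s.
The observer lies on the +x side, so the source is heading toward the observer and the observer is heading toward the source.
Both move, so f' = f · (v + v_o)/(v − v_s).
f' = 81.8 × (347 + 3.333)/(347 − 37) = 81.8 × 350.33/310 ≈ 92 Hz.

92 Hz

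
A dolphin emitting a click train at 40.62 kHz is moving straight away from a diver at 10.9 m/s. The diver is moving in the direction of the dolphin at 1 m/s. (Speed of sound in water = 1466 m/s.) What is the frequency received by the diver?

General Doppler shift: f' = f · (v + v_o)/(v + v_s).
f' = 40.62 × (1466 + 1)/(1466 + 10.9) = 40.62 × 1467/1476.9 ≈ 40.3 kHz.

40.3 kHz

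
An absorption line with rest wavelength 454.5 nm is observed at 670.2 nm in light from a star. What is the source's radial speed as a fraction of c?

λ'/λ₀ = 1.4746 > 1 (redshift), so the source is receding.
λ'/λ₀ = √((1 + β)/(1 − β)) for a receding source ⇒ β = (r² − 1)/(r² + 1) with r = λ'/λ₀.
β = (2.1744 − 1)/(2.1744 + 1) ≈ 0.370.

0.370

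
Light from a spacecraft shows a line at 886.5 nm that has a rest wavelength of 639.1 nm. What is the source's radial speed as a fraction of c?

λ'/λ₀ = 1.3871 > 1 (redshift), so the source is receding.
λ'/λ₀ = √((1 + β)/(1 − β)) for a receding source ⇒ β = (r² − 1)/(r² + 1) with r = λ'/λ₀.
β = (1.9241 − 1)/(1.9241 + 1) ≈ 0.316.

0.316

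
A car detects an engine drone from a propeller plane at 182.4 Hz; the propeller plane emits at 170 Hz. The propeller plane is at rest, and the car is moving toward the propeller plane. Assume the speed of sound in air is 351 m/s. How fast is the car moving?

f' = f · (v + v_o)/v ⇒ v_o = v · |f'/f − 1|.
v_o = 351 × |182.4/170 − 1| = 351 × 0.07294 ≈ 26 m/s.

26 m/s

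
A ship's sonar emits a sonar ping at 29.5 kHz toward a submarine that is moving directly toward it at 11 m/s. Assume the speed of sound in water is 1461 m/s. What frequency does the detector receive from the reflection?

29.9 kHz

At the submarine (a moving observer), f₁ = f₀ · (v + u)/v = 29.5 × 1472/1461 ≈ 29.7 kHz.
On reflection it acts as a source moving toward the stationary detector: f₂ = f₁ · v/(v − u) = 29.7 × 1461/1450 ≈ 29.9 kHz.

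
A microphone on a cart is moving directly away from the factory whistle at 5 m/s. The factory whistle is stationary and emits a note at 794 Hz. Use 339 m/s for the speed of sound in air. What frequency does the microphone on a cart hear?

Only the observer moves, away from the source, so f' = f · (v − v_o)/v.
f' = 794 × (339 − 5)/339 = 794 × 334/339 ≈ 782 Hz.

782 Hz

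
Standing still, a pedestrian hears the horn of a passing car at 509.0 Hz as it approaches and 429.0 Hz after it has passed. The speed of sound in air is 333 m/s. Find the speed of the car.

f₁/f₂ = (v + v_s)/(v − v_s), so v_s = v · (f₁ − f₂)/(f₁ + f₂).
v_s = 333 × (509.0 − 429.0)/(509.0 + 429.0) = 333 × 80.0/938.0 ≈ 28 m/s.

28 m/s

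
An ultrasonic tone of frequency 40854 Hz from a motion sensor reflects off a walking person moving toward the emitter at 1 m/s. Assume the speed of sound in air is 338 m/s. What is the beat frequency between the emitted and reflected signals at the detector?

The walking person first receives the wave as a moving observer: f₁ = f₀ · (v + u)/v = 40854 × (338 + 1)/338 ≈ 40975 Hz.
On reflection it acts as a source moving toward the stationary detector: f₂ = f₁ · v/(v − u) = 40975 × 338/337 ≈ 41096 Hz.
Equivalently f₂ = f₀ · (v + u)/(v − u).
Beat frequency: |f₂ − f₀| = 2u·f₀/(v − u) = 2 × 1 × 40854/337 ≈ 242 Hz.

242 Hz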